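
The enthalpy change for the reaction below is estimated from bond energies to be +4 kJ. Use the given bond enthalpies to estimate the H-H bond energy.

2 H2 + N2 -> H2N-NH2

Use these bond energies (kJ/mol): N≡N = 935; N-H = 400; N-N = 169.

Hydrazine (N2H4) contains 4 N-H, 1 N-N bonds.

Let D be the H-H bond energy.
Σ(broken) = 2×D + 1×935 = 935 + 2D
Σ(formed) = 4×400 + 1×169 = 1769
ΔH = Σ(broken) − Σ(formed) = (935 + 2D) − (1769) = −834 + 2D
Setting this equal to +4 kJ gives 2D = 838, so D = 419 kJ/mol.

D(H-H) ≈ 419 kJ/mol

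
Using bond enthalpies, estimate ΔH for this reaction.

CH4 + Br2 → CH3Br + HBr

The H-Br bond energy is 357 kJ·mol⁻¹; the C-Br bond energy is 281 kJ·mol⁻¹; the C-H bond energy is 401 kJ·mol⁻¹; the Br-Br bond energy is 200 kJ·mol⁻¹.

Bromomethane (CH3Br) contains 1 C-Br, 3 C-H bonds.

Bonds broken (reactants):
  Br-Br: 1 × 200 = 200
  C-H: 4 × 401 = 1604
  Σ(broken) = 1804 kJ
Bonds formed (products):
  C-Br: 1 × 281 = 281
  C-H: 3 × 401 = 1203
  H-Br: 1 × 357 = 357
  Σ(formed) = 1841 kJ
ΔH = Σ(broken) − Σ(formed) = 1804 − 1841 = −37 kJ

ΔH ≈ −37 kJ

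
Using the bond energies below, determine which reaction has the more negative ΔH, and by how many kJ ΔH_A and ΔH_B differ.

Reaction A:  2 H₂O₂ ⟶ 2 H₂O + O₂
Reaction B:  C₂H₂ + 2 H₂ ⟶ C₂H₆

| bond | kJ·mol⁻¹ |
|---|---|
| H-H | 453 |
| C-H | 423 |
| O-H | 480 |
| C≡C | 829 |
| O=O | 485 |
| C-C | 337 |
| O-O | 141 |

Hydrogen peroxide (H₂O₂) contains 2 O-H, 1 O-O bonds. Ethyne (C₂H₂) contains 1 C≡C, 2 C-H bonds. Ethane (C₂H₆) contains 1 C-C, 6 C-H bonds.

Reaction B, by 91 kJ

Reaction A:
  Bonds broken (reactants):
    O-H: 4 × 480 = 1920
    O-O: 2 × 141 = 282
    Σ(broken) = 2202 kJ
  Bonds formed (products):
    O-H: 4 × 480 = 1920
    O=O: 1 × 485 = 485
    Σ(formed) = 2405 kJ
  ΔH_A = 2202 − 2405 = −203 kJ
Reaction B:
  Bonds broken (reactants):
    C≡C: 1 × 829 = 829
    C-H: 2 × 423 = 846
    H-H: 2 × 453 = 906
    Σ(broken) = 2581 kJ
  Bonds formed (products):
    C-C: 1 × 337 = 337
    C-H: 6 × 423 = 2538
    Σ(formed) = 2875 kJ
  ΔH_B = 2581 − 2875 = −294 kJ
ΔH_A − ΔH_B = +91 kJ, so reaction B has the more negative ΔH; |ΔH_A − ΔH_B| = 91 kJ.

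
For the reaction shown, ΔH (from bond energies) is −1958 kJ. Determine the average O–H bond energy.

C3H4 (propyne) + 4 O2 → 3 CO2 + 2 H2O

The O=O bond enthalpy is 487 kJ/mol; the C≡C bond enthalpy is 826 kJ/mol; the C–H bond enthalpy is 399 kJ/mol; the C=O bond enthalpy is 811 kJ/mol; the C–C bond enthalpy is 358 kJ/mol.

D(O–H) ≈ 455 kJ/mol

Let D be the O–H bond energy.
Σ(broken) = 1×826 + 1×358 + 4×399 + 4×487 = 4728
Σ(formed) = 6×811 + 4×D = 4866 + 4D
ΔH = Σ(broken) − Σ(formed) = (4728) − (4866 + 4D) = −138 − 4D
Setting this equal to −1958 kJ gives 4D = 1820, so D = 455 kJ/mol.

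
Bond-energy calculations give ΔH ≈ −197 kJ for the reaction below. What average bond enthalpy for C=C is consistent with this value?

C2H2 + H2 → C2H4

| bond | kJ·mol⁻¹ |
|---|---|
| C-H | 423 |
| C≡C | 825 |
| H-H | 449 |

D(C=C) ≈ 625 kJ/mol

Let D be the C=C bond energy.
Σ(broken) = 1×825 + 2×423 + 1×449 = 2120
Σ(formed) = 4×423 + 1×D = 1692 + D
ΔH = Σ(broken) − Σ(formed) = (2120) − (1692 + D) = +428 − D
Setting this equal to −197 kJ gives D = 625 kJ/mol.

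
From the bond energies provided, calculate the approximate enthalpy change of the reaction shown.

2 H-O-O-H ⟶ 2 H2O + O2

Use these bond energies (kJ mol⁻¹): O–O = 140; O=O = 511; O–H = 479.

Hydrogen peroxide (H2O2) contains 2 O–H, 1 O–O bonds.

Bonds broken (reactants):
  O–H: 4 × 479 = 1916
  O–O: 2 × 140 = 280
  Σ(broken) = 2196 kJ
Bonds formed (products):
  O–H: 4 × 479 = 1916
  O=O: 1 × 511 = 511
  Σ(formed) = 2427 kJ
ΔH = Σ(broken) − Σ(formed) = 2196 − 2427 = −231 kJ

ΔH ≈ −231 kJ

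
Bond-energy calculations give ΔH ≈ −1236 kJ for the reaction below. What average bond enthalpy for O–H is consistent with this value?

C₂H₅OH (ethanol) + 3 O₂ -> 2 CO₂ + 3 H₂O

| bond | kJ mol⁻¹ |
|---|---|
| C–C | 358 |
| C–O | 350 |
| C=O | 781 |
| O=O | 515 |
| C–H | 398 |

D(O–H) ≈ 471 kJ/mol

Let D be the O–H bond energy.
Σ(broken) = 1×358 + 5×398 + 1×350 + 1×D + 3×515 = 4243 + D
Σ(formed) = 4×781 + 6×D = 3124 + 6D
ΔH = Σ(broken) − Σ(formed) = (4243 + D) − (3124 + 6D) = +1119 − 5D
Setting this equal to −1236 kJ gives 5D = 2355, so D = 471 kJ/mol.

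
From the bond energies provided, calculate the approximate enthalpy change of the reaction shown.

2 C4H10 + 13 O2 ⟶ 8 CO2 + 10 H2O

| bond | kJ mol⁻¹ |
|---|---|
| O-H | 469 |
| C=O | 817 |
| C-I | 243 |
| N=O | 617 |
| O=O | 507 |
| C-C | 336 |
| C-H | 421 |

Bonds broken (reactants):
  C-C: 6 × 336 = 2016
  C-H: 20 × 421 = 8420
  O=O: 13 × 507 = 6591
  Σ(broken) = 17027 kJ
Bonds formed (products):
  C=O: 16 × 817 = 13072
  O-H: 20 × 469 = 9380
  Σ(formed) = 22452 kJ
ΔH = Σ(broken) − Σ(formed) = 17027 − 22452 = −5425 kJ

ΔH ≈ −5425 kJ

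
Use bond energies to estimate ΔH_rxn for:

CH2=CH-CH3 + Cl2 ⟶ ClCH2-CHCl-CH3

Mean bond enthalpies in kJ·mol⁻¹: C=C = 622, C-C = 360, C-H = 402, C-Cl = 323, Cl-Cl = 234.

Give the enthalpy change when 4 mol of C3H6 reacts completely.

Bonds broken (reactants):
  C-C: 1 × 360 = 360
  C-H: 6 × 402 = 2412
  C=C: 1 × 622 = 622
  Cl-Cl: 1 × 234 = 234
  Σ(broken) = 3628 kJ
Bonds formed (products):
  C-C: 2 × 360 = 720
  C-Cl: 2 × 323 = 646
  C-H: 6 × 402 = 2412
  Σ(formed) = 3778 kJ
ΔH = Σ(broken) − Σ(formed) = 3628 − 3778 = −150 kJ
For 4× the reaction as written: 4 × (−150) = −600 kJ

ΔH = −600 kJ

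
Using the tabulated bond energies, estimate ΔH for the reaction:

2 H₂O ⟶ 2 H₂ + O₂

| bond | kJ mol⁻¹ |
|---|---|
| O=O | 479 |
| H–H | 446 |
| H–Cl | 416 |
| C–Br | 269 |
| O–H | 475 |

ΔH ≈ +529 kJ

Bonds broken (reactants):
  O–H: 4 × 475 = 1900
  Σ(broken) = 1900 kJ
Bonds formed (products):
  H–H: 2 × 446 = 892
  O=O: 1 × 479 = 479
  Σ(formed) = 1371 kJ
ΔH = Σ(broken) − Σ(formed) = 1900 − 1371 = +529 kJ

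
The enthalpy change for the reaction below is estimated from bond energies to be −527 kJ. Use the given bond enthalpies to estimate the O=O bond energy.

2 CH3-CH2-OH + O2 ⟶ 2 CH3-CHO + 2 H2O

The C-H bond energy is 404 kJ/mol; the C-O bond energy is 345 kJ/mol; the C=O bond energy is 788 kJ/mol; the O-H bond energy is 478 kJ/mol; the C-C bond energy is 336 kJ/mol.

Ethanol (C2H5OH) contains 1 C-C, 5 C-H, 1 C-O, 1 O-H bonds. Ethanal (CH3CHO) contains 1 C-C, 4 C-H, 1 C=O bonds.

Let D be the O=O bond energy.
Σ(broken) = 2×336 + 10×404 + 2×345 + 2×478 + 1×D = 6358 + D
Σ(formed) = 2×336 + 8×404 + 2×788 + 4×478 = 7392
ΔH = Σ(broken) − Σ(formed) = (6358 + D) − (7392) = −1034 + D
Setting this equal to −527 kJ gives D = 507 kJ/mol.

D(O=O) ≈ 507 kJ/mol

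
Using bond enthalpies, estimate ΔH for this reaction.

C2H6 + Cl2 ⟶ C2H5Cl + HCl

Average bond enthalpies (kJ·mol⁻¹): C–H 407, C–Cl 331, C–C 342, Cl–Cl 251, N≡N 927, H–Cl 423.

ΔH ≈ −96 kJ

Bonds broken (reactants):
  C–C: 1 × 342 = 342
  C–H: 6 × 407 = 2442
  Cl–Cl: 1 × 251 = 251
  Σ(broken) = 3035 kJ
Bonds formed (products):
  C–C: 1 × 342 = 342
  C–Cl: 1 × 331 = 331
  C–H: 5 × 407 = 2035
  H–Cl: 1 × 423 = 423
  Σ(formed) = 3131 kJ
ΔH = Σ(broken) − Σ(formed) = 3035 − 3131 = −96 kJ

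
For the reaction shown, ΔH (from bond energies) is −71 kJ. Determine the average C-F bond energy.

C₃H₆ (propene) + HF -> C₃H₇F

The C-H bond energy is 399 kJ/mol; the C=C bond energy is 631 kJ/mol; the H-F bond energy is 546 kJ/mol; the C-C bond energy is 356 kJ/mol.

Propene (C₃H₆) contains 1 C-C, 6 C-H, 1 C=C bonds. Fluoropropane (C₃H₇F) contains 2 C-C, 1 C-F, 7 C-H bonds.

D(C-F) ≈ 493 kJ/mol

Let D be the C-F bond energy.
Σ(broken) = 1×356 + 6×399 + 1×631 + 1×546 = 3927
Σ(formed) = 2×356 + 1×D + 7×399 = 3505 + D
ΔH = Σ(broken) − Σ(formed) = (3927) − (3505 + D) = +422 − D
Setting this equal to −71 kJ gives D = 493 kJ/mol.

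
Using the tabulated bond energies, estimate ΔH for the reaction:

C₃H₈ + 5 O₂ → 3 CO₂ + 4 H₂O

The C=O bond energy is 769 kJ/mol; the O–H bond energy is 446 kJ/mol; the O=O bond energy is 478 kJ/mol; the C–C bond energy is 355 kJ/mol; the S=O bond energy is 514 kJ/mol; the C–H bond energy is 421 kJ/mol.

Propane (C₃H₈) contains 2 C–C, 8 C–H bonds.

Bonds broken (reactants):
  C–C: 2 × 355 = 710
  C–H: 8 × 421 = 3368
  O=O: 5 × 478 = 2390
  Σ(broken) = 6468 kJ
Bonds formed (products):
  C=O: 6 × 769 = 4614
  O–H: 8 × 446 = 3568
  Σ(formed) = 8182 kJ
ΔH = Σ(broken) − Σ(formed) = 6468 − 8182 = −1714 kJ

ΔH ≈ −1714 kJ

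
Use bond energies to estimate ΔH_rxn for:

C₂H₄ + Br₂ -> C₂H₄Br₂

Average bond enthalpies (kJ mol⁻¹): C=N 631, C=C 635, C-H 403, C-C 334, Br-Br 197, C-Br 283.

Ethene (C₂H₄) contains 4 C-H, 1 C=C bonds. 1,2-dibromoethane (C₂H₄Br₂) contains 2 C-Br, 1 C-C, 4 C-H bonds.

ΔH ≈ −68 kJ

Bonds broken (reactants):
  Br-Br: 1 × 197 = 197
  C-H: 4 × 403 = 1612
  C=C: 1 × 635 = 635
  Σ(broken) = 2444 kJ
Bonds formed (products):
  C-Br: 2 × 283 = 566
  C-C: 1 × 334 = 334
  C-H: 4 × 403 = 1612
  Σ(formed) = 2512 kJ
ΔH = Σ(broken) − Σ(formed) = 2444 − 2512 = −68 kJ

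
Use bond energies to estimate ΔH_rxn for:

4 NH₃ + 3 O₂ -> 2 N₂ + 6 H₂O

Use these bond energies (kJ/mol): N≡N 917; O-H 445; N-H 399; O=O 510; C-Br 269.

Bonds broken (reactants):
  N-H: 12 × 399 = 4788
  O=O: 3 × 510 = 1530
  Σ(broken) = 6318 kJ
Bonds formed (products):
  N≡N: 2 × 917 = 1834
  O-H: 12 × 445 = 5340
  Σ(formed) = 7174 kJ
ΔH = Σ(broken) − Σ(formed) = 6318 − 7174 = −856 kJ

ΔH ≈ −856 kJ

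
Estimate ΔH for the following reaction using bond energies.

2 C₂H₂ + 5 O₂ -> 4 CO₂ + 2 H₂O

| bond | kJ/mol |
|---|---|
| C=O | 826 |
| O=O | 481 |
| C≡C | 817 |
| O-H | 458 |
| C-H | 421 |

ΔH ≈ −2717 kJ

Bonds broken (reactants):
  C≡C: 2 × 817 = 1634
  C-H: 4 × 421 = 1684
  O=O: 5 × 481 = 2405
  Σ(broken) = 5723 kJ
Bonds formed (products):
  C=O: 8 × 826 = 6608
  O-H: 4 × 458 = 1832
  Σ(formed) = 8440 kJ
ΔH = Σ(broken) − Σ(formed) = 5723 − 8440 = −2717 kJ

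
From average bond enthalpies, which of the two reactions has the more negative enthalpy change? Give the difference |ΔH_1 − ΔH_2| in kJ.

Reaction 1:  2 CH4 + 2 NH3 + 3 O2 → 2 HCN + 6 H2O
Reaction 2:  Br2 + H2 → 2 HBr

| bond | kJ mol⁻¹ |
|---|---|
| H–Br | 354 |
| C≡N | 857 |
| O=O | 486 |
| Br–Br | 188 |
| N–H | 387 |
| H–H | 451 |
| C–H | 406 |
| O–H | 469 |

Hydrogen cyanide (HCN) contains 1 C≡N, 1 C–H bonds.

Reaction 1, by 1057 kJ

Reaction 1:
  Bonds broken (reactants):
    C–H: 8 × 406 = 3248
    N–H: 6 × 387 = 2322
    O=O: 3 × 486 = 1458
    Σ(broken) = 7028 kJ
  Bonds formed (products):
    C≡N: 2 × 857 = 1714
    C–H: 2 × 406 = 812
    O–H: 12 × 469 = 5628
    Σ(formed) = 8154 kJ
  ΔH_1 = 7028 − 8154 = −1126 kJ
Reaction 2:
  Bonds broken (reactants):
    Br–Br: 1 × 188 = 188
    H–H: 1 × 451 = 451
    Σ(broken) = 639 kJ
  Bonds formed (products):
    H–Br: 2 × 354 = 708
    Σ(formed) = 708 kJ
  ΔH_2 = 639 − 708 = −69 kJ
ΔH_1 − ΔH_2 = −1057 kJ, so reaction 1 has the more negative ΔH; |ΔH_1 − ΔH_2| = 1057 kJ.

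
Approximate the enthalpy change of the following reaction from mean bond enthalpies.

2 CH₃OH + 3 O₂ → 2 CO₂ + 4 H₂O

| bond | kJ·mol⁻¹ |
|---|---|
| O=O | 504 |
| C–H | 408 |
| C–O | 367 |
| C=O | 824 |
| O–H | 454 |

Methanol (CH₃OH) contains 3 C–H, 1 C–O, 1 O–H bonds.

Bonds broken (reactants):
  C–H: 6 × 408 = 2448
  C–O: 2 × 367 = 734
  O–H: 2 × 454 = 908
  O=O: 3 × 504 = 1512
  Σ(broken) = 5602 kJ
Bonds formed (products):
  C=O: 4 × 824 = 3296
  O–H: 8 × 454 = 3632
  Σ(formed) = 6928 kJ
ΔH = Σ(broken) − Σ(formed) = 5602 − 6928 = −1326 kJ

ΔH ≈ −1326 kJ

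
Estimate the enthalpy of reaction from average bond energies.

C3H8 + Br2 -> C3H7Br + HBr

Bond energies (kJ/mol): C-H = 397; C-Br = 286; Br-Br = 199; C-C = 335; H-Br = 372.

Bonds broken (reactants):
  Br-Br: 1 × 199 = 199
  C-C: 2 × 335 = 670
  C-H: 8 × 397 = 3176
  Σ(broken) = 4045 kJ
Bonds formed (products):
  C-Br: 1 × 286 = 286
  C-C: 2 × 335 = 670
  C-H: 7 × 397 = 2779
  H-Br: 1 × 372 = 372
  Σ(formed) = 4107 kJ
ΔH = Σ(broken) − Σ(formed) = 4045 − 4107 = −62 kJ

ΔH ≈ −62 kJ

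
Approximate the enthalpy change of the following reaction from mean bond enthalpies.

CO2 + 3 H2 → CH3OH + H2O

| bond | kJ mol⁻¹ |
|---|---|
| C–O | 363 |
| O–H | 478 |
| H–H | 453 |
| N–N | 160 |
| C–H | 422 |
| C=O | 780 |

ΔH ≈ −144 kJ

Bonds broken (reactants):
  C=O: 2 × 780 = 1560
  H–H: 3 × 453 = 1359
  Σ(broken) = 2919 kJ
Bonds formed (products):
  C–H: 3 × 422 = 1266
  C–O: 1 × 363 = 363
  O–H: 3 × 478 = 1434
  Σ(formed) = 3063 kJ
ΔH = Σ(broken) − Σ(formed) = 2919 − 3063 = −144 kJ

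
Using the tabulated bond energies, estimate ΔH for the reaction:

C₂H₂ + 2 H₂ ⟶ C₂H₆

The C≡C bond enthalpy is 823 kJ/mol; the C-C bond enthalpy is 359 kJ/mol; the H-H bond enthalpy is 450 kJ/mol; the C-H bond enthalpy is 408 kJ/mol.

Bonds broken (reactants):
  C≡C: 1 × 823 = 823
  C-H: 2 × 408 = 816
  H-H: 2 × 450 = 900
  Σ(broken) = 2539 kJ
Bonds formed (products):
  C-C: 1 × 359 = 359
  C-H: 6 × 408 = 2448
  Σ(formed) = 2807 kJ
ΔH = Σ(broken) − Σ(formed) = 2539 − 2807 = −268 kJ

ΔH ≈ −268 kJ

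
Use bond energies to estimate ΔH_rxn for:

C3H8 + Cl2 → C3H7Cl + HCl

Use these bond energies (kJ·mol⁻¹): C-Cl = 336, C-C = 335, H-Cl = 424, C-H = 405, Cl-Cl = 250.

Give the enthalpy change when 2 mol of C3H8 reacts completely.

Bonds broken (reactants):
  C-C: 2 × 335 = 670
  C-H: 8 × 405 = 3240
  Cl-Cl: 1 × 250 = 250
  Σ(broken) = 4160 kJ
Bonds formed (products):
  C-C: 2 × 335 = 670
  C-Cl: 1 × 336 = 336
  C-H: 7 × 405 = 2835
  H-Cl: 1 × 424 = 424
  Σ(formed) = 4265 kJ
ΔH = Σ(broken) − Σ(formed) = 4160 − 4265 = −105 kJ
For 2× the reaction as written: 2 × (−105) = −210 kJ

ΔH = −210 kJ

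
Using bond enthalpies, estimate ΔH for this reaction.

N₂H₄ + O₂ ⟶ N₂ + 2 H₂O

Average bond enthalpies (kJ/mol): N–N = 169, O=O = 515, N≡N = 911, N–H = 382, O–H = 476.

ΔH ≈ −603 kJ

Bonds broken (reactants):
  N–H: 4 × 382 = 1528
  N–N: 1 × 169 = 169
  O=O: 1 × 515 = 515
  Σ(broken) = 2212 kJ
Bonds formed (products):
  N≡N: 1 × 911 = 911
  O–H: 4 × 476 = 1904
  Σ(formed) = 2815 kJ
ΔH = Σ(broken) − Σ(formed) = 2212 − 2815 = −603 kJ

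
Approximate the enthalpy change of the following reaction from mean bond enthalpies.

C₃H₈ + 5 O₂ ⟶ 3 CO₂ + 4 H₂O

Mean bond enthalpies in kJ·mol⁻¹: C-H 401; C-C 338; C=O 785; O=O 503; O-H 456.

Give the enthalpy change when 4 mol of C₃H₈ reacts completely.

ΔH = −7836 kJ

Bonds broken (reactants):
  C-C: 2 × 338 = 676
  C-H: 8 × 401 = 3208
  O=O: 5 × 503 = 2515
  Σ(broken) = 6399 kJ
Bonds formed (products):
  C=O: 6 × 785 = 4710
  O-H: 8 × 456 = 3648
  Σ(formed) = 8358 kJ
ΔH = Σ(broken) − Σ(formed) = 6399 − 8358 = −1959 kJ
For 4× the reaction as written: 4 × (−1959) = −7836 kJ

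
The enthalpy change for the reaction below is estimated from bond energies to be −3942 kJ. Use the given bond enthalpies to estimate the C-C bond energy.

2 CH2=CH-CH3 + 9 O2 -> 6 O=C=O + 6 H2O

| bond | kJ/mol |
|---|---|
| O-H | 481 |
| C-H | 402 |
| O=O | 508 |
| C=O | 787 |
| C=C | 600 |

Let D be the C-C bond energy.
Σ(broken) = 2×D + 12×402 + 2×600 + 9×508 = 10596 + 2D
Σ(formed) = 12×787 + 12×481 = 15216
ΔH = Σ(broken) − Σ(formed) = (10596 + 2D) − (15216) = −4620 + 2D
Setting this equal to −3942 kJ gives 2D = 678, so D = 339 kJ/mol.

D(C-C) ≈ 339 kJ/mol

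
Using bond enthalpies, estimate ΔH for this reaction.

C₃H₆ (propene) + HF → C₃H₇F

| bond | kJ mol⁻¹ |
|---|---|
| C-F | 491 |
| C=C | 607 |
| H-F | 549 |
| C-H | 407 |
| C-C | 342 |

ΔH ≈ −84 kJ

Bonds broken (reactants):
  C-C: 1 × 342 = 342
  C-H: 6 × 407 = 2442
  C=C: 1 × 607 = 607
  H-F: 1 × 549 = 549
  Σ(broken) = 3940 kJ
Bonds formed (products):
  C-C: 2 × 342 = 684
  C-F: 1 × 491 = 491
  C-H: 7 × 407 = 2849
  Σ(formed) = 4024 kJ
ΔH = Σ(broken) − Σ(formed) = 3940 − 4024 = −84 kJ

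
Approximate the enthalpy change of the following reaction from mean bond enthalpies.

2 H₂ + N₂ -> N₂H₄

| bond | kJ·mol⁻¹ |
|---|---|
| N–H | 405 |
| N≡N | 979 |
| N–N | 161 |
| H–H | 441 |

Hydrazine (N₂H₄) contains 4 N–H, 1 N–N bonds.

Bonds broken (reactants):
  H–H: 2 × 441 = 882
  N≡N: 1 × 979 = 979
  Σ(broken) = 1861 kJ
Bonds formed (products):
  N–H: 4 × 405 = 1620
  N–N: 1 × 161 = 161
  Σ(formed) = 1781 kJ
ΔH = Σ(broken) − Σ(formed) = 1861 − 1781 = +80 kJ

ΔH ≈ +80 kJ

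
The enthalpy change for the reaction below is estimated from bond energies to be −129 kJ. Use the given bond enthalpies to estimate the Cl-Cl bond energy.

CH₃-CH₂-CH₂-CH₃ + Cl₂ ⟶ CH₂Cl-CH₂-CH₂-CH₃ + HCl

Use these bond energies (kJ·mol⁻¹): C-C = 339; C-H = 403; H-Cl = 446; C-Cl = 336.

Let D be the Cl-Cl bond energy.
Σ(broken) = 3×339 + 10×403 + 1×D = 5047 + D
Σ(formed) = 3×339 + 1×336 + 9×403 + 1×446 = 5426
ΔH = Σ(broken) − Σ(formed) = (5047 + D) − (5426) = −379 + D
Setting this equal to −129 kJ gives D = 250 kJ/mol.

D(Cl-Cl) ≈ 250 kJ/mol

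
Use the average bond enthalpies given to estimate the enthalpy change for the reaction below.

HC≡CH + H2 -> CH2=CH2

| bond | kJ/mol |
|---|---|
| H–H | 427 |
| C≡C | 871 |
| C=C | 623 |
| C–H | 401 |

ΔH ≈ −127 kJ

Bonds broken (reactants):
  C≡C: 1 × 871 = 871
  C–H: 2 × 401 = 802
  H–H: 1 × 427 = 427
  Σ(broken) = 2100 kJ
Bonds formed (products):
  C–H: 4 × 401 = 1604
  C=C: 1 × 623 = 623
  Σ(formed) = 2227 kJ
ΔH = Σ(broken) − Σ(formed) = 2100 − 2227 = −127 kJ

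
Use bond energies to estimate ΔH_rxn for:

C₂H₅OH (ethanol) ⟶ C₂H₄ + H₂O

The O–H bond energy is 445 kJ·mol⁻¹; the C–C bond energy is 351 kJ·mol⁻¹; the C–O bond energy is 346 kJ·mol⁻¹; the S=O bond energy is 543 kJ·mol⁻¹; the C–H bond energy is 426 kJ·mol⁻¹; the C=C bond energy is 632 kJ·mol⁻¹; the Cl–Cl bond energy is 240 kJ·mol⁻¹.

Bonds broken (reactants):
  C–C: 1 × 351 = 351
  C–H: 5 × 426 = 2130
  C–O: 1 × 346 = 346
  O–H: 1 × 445 = 445
  Σ(broken) = 3272 kJ
Bonds formed (products):
  C–H: 4 × 426 = 1704
  C=C: 1 × 632 = 632
  O–H: 2 × 445 = 890
  Σ(formed) = 3226 kJ
ΔH = Σ(broken) − Σ(formed) = 3272 − 3226 = +46 kJ

ΔH ≈ +46 kJ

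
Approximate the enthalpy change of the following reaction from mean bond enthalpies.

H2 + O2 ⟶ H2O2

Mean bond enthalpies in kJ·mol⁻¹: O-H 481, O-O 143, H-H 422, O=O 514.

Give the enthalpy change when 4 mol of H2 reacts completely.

Bonds broken (reactants):
  H-H: 1 × 422 = 422
  O=O: 1 × 514 = 514
  Σ(broken) = 936 kJ
Bonds formed (products):
  O-H: 2 × 481 = 962
  O-O: 1 × 143 = 143
  Σ(formed) = 1105 kJ
ΔH = Σ(broken) − Σ(formed) = 936 − 1105 = −169 kJ
For 4× the reaction as written: 4 × (−169) = −676 kJ

ΔH = −676 kJ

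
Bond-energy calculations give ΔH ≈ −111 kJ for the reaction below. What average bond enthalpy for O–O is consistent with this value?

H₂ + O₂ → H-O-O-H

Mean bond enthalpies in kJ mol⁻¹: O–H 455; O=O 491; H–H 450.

Let D be the O–O bond energy.
Σ(broken) = 1×450 + 1×491 = 941
Σ(formed) = 2×455 + 1×D = 910 + D
ΔH = Σ(broken) − Σ(formed) = (941) − (910 + D) = +31 − D
Setting this equal to −111 kJ gives D = 142 kJ/mol.

D(O–O) ≈ 142 kJ/mol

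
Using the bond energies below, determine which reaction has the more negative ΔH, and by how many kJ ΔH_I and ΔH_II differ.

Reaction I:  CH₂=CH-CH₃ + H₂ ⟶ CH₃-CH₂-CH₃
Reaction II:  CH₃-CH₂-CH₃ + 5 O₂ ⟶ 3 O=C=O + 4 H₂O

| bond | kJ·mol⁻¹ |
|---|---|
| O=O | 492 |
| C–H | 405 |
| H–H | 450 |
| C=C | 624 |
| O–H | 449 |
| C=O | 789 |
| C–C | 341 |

Reaction I:
  Bonds broken (reactants):
    C–C: 1 × 341 = 341
    C–H: 6 × 405 = 2430
    C=C: 1 × 624 = 624
    H–H: 1 × 450 = 450
    Σ(broken) = 3845 kJ
  Bonds formed (products):
    C–C: 2 × 341 = 682
    C–H: 8 × 405 = 3240
    Σ(formed) = 3922 kJ
  ΔH_I = 3845 − 3922 = −77 kJ
Reaction II:
  Bonds broken (reactants):
    C–C: 2 × 341 = 682
    C–H: 8 × 405 = 3240
    O=O: 5 × 492 = 2460
    Σ(broken) = 6382 kJ
  Bonds formed (products):
    C=O: 6 × 789 = 4734
    O–H: 8 × 449 = 3592
    Σ(formed) = 8326 kJ
  ΔH_II = 6382 − 8326 = −1944 kJ
ΔH_I − ΔH_II = +1867 kJ, so reaction II has the more negative ΔH; |ΔH_I − ΔH_II| = 1867 kJ.

Reaction II, by 1867 kJ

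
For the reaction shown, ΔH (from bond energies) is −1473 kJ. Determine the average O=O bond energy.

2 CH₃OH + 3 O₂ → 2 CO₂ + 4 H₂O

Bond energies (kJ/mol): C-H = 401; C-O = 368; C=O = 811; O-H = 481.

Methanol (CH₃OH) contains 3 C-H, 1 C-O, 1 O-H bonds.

Let D be the O=O bond energy.
Σ(broken) = 6×401 + 2×368 + 2×481 + 3×D = 4104 + 3D
Σ(formed) = 4×811 + 8×481 = 7092
ΔH = Σ(broken) − Σ(formed) = (4104 + 3D) − (7092) = −2988 + 3D
Setting this equal to −1473 kJ gives 3D = 1515, so D = 505 kJ/mol.

D(O=O) ≈ 505 kJ/mol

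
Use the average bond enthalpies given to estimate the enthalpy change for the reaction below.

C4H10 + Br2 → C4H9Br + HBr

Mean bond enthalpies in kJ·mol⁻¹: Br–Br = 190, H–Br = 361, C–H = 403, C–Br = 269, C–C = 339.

ΔH ≈ −37 kJ

Bonds broken (reactants):
  Br–Br: 1 × 190 = 190
  C–C: 3 × 339 = 1017
  C–H: 10 × 403 = 4030
  Σ(broken) = 5237 kJ
Bonds formed (products):
  C–Br: 1 × 269 = 269
  C–C: 3 × 339 = 1017
  C–H: 9 × 403 = 3627
  H–Br: 1 × 361 = 361
  Σ(formed) = 5274 kJ
ΔH = Σ(broken) − Σ(formed) = 5237 − 5274 = −37 kJ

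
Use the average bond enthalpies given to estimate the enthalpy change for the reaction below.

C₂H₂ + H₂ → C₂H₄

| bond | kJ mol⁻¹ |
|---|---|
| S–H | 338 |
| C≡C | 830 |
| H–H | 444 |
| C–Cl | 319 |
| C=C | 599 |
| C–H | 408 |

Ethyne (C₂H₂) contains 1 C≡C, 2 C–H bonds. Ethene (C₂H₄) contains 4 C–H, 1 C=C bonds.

Bonds broken (reactants):
  C≡C: 1 × 830 = 830
  C–H: 2 × 408 = 816
  H–H: 1 × 444 = 444
  Σ(broken) = 2090 kJ
Bonds formed (products):
  C–H: 4 × 408 = 1632
  C=C: 1 × 599 = 599
  Σ(formed) = 2231 kJ
ΔH = Σ(broken) − Σ(formed) = 2090 − 2231 = −141 kJ

ΔH ≈ −141 kJ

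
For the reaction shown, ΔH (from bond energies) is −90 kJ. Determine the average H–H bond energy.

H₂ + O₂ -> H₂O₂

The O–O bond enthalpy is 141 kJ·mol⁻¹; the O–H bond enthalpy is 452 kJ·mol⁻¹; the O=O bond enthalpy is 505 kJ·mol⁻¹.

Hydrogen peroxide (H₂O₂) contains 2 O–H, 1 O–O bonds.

Let D be the H–H bond energy.
Σ(broken) = 1×D + 1×505 = 505 + D
Σ(formed) = 2×452 + 1×141 = 1045
ΔH = Σ(broken) − Σ(formed) = (505 + D) − (1045) = −540 + D
Setting this equal to −90 kJ gives D = 450 kJ/mol.

D(H–H) ≈ 450 kJ/mol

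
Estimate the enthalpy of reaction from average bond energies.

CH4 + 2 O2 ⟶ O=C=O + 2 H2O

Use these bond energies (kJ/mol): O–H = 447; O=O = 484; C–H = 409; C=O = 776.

ΔH ≈ −736 kJ

Bonds broken (reactants):
  C–H: 4 × 409 = 1636
  O=O: 2 × 484 = 968
  Σ(broken) = 2604 kJ
Bonds formed (products):
  C=O: 2 × 776 = 1552
  O–H: 4 × 447 = 1788
  Σ(formed) = 3340 kJ
ΔH = Σ(broken) − Σ(formed) = 2604 − 3340 = −736 kJ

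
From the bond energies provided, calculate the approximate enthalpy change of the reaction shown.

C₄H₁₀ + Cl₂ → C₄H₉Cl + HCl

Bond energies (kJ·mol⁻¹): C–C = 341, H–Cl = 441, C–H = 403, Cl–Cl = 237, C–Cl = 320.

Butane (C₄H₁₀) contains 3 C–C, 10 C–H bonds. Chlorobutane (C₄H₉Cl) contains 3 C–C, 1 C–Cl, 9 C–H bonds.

Bonds broken (reactants):
  C–C: 3 × 341 = 1023
  C–H: 10 × 403 = 4030
  Cl–Cl: 1 × 237 = 237
  Σ(broken) = 5290 kJ
Bonds formed (products):
  C–C: 3 × 341 = 1023
  C–Cl: 1 × 320 = 320
  C–H: 9 × 403 = 3627
  H–Cl: 1 × 441 = 441
  Σ(formed) = 5411 kJ
ΔH = Σ(broken) − Σ(formed) = 5290 − 5411 = −121 kJ

ΔH ≈ −121 kJ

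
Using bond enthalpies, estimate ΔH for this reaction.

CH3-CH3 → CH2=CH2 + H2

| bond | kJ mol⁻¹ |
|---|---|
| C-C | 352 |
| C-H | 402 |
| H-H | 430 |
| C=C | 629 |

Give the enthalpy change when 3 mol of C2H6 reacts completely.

Bonds broken (reactants):
  C-C: 1 × 352 = 352
  C-H: 6 × 402 = 2412
  Σ(broken) = 2764 kJ
Bonds formed (products):
  C-H: 4 × 402 = 1608
  C=C: 1 × 629 = 629
  H-H: 1 × 430 = 430
  Σ(formed) = 2667 kJ
ΔH = Σ(broken) − Σ(formed) = 2764 − 2667 = +97 kJ
For 3× the reaction as written: 3 × (+97) = +291 kJ

ΔH = +291 kJ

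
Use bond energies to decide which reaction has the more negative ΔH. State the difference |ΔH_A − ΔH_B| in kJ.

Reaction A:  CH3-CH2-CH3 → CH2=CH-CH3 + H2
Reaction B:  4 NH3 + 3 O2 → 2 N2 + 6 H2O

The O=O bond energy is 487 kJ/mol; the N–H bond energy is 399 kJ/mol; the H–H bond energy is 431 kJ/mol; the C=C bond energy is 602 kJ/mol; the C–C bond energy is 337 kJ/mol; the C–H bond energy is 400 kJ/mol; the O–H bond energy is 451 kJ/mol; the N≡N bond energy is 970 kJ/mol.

Reaction B, by 1207 kJ

Reaction A:
  Bonds broken (reactants):
    C–C: 2 × 337 = 674
    C–H: 8 × 400 = 3200
    Σ(broken) = 3874 kJ
  Bonds formed (products):
    C–C: 1 × 337 = 337
    C–H: 6 × 400 = 2400
    C=C: 1 × 602 = 602
    H–H: 1 × 431 = 431
    Σ(formed) = 3770 kJ
  ΔH_A = 3874 − 3770 = +104 kJ
Reaction B:
  Bonds broken (reactants):
    N–H: 12 × 399 = 4788
    O=O: 3 × 487 = 1461
    Σ(broken) = 6249 kJ
  Bonds formed (products):
    N≡N: 2 × 970 = 1940
    O–H: 12 × 451 = 5412
    Σ(formed) = 7352 kJ
  ΔH_B = 6249 − 7352 = −1103 kJ
ΔH_A − ΔH_B = +1207 kJ, so reaction B has the more negative ΔH; |ΔH_A − ΔH_B| = 1207 kJ.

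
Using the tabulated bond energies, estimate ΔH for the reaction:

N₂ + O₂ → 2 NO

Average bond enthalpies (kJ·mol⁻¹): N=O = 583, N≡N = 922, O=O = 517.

Bonds broken (reactants):
  N≡N: 1 × 922 = 922
  O=O: 1 × 517 = 517
  Σ(broken) = 1439 kJ
Bonds formed (products):
  N=O: 2 × 583 = 1166
  Σ(formed) = 1166 kJ
ΔH = Σ(broken) − Σ(formed) = 1439 − 1166 = +273 kJ

ΔH ≈ +273 kJ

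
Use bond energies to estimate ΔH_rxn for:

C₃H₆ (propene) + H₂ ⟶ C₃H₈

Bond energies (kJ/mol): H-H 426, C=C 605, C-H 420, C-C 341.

Bonds broken (reactants):
  C-C: 1 × 341 = 341
  C-H: 6 × 420 = 2520
  C=C: 1 × 605 = 605
  H-H: 1 × 426 = 426
  Σ(broken) = 3892 kJ
Bonds formed (products):
  C-C: 2 × 341 = 682
  C-H: 8 × 420 = 3360
  Σ(formed) = 4042 kJ
ΔH = Σ(broken) − Σ(formed) = 3892 − 4042 = −150 kJ

ΔH ≈ −150 kJ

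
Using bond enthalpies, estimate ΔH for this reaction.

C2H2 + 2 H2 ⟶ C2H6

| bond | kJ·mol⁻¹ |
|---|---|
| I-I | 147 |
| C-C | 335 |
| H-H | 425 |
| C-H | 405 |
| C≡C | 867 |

Bonds broken (reactants):
  C≡C: 1 × 867 = 867
  C-H: 2 × 405 = 810
  H-H: 2 × 425 = 850
  Σ(broken) = 2527 kJ
Bonds formed (products):
  C-C: 1 × 335 = 335
  C-H: 6 × 405 = 2430
  Σ(formed) = 2765 kJ
ΔH = Σ(broken) − Σ(formed) = 2527 − 2765 = −238 kJ

ΔH ≈ −238 kJ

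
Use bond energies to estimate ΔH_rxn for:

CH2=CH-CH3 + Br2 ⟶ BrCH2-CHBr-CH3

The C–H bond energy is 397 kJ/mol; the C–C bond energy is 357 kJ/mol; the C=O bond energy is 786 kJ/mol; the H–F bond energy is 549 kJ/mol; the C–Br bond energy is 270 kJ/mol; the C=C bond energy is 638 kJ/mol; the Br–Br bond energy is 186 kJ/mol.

Bonds broken (reactants):
  Br–Br: 1 × 186 = 186
  C–C: 1 × 357 = 357
  C–H: 6 × 397 = 2382
  C=C: 1 × 638 = 638
  Σ(broken) = 3563 kJ
Bonds formed (products):
  C–Br: 2 × 270 = 540
  C–C: 2 × 357 = 714
  C–H: 6 × 397 = 2382
  Σ(formed) = 3636 kJ
ΔH = Σ(broken) − Σ(formed) = 3563 − 3636 = −73 kJ

ΔH ≈ −73 kJ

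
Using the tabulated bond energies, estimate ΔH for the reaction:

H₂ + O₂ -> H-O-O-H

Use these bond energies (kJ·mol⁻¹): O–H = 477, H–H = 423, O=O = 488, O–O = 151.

ΔH ≈ −194 kJ

Bonds broken (reactants):
  H–H: 1 × 423 = 423
  O=O: 1 × 488 = 488
  Σ(broken) = 911 kJ
Bonds formed (products):
  O–H: 2 × 477 = 954
  O–O: 1 × 151 = 151
  Σ(formed) = 1105 kJ
ΔH = Σ(broken) − Σ(formed) = 911 − 1105 = −194 kJ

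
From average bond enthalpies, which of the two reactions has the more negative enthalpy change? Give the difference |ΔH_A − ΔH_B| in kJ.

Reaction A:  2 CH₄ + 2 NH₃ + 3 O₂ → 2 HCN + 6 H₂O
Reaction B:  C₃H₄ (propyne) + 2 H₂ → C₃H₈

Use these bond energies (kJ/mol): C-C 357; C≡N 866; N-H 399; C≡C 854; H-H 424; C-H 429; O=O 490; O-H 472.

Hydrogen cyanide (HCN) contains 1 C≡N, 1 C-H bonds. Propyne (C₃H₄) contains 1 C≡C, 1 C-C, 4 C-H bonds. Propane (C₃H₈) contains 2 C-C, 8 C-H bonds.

Reaction A:
  Bonds broken (reactants):
    C-H: 8 × 429 = 3432
    N-H: 6 × 399 = 2394
    O=O: 3 × 490 = 1470
    Σ(broken) = 7296 kJ
  Bonds formed (products):
    C≡N: 2 × 866 = 1732
    C-H: 2 × 429 = 858
    O-H: 12 × 472 = 5664
    Σ(formed) = 8254 kJ
  ΔH_A = 7296 − 8254 = −958 kJ
Reaction B:
  Bonds broken (reactants):
    C≡C: 1 × 854 = 854
    C-C: 1 × 357 = 357
    C-H: 4 × 429 = 1716
    H-H: 2 × 424 = 848
    Σ(broken) = 3775 kJ
  Bonds formed (products):
    C-C: 2 × 357 = 714
    C-H: 8 × 429 = 3432
    Σ(formed) = 4146 kJ
  ΔH_B = 3775 − 4146 = −371 kJ
ΔH_A − ΔH_B = −587 kJ, so reaction A has the more negative ΔH; |ΔH_A − ΔH_B| = 587 kJ.

Reaction A, by 587 kJ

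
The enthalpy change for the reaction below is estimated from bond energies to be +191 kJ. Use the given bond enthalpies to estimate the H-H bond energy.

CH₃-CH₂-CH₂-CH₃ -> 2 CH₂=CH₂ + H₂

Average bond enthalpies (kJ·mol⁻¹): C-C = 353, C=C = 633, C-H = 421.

Let D be the H-H bond energy.
Σ(broken) = 3×353 + 10×421 = 5269
Σ(formed) = 8×421 + 2×633 + 1×D = 4634 + D
ΔH = Σ(broken) − Σ(formed) = (5269) − (4634 + D) = +635 − D
Setting this equal to +191 kJ gives D = 444 kJ/mol.

D(H-H) ≈ 444 kJ/mol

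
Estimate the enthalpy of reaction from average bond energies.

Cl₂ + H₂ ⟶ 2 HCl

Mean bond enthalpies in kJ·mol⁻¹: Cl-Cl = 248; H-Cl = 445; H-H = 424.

ΔH ≈ −218 kJ

Bonds broken (reactants):
  Cl-Cl: 1 × 248 = 248
  H-H: 1 × 424 = 424
  Σ(broken) = 672 kJ
Bonds formed (products):
  H-Cl: 2 × 445 = 890
  Σ(formed) = 890 kJ
ΔH = Σ(broken) − Σ(formed) = 672 − 890 = −218 kJ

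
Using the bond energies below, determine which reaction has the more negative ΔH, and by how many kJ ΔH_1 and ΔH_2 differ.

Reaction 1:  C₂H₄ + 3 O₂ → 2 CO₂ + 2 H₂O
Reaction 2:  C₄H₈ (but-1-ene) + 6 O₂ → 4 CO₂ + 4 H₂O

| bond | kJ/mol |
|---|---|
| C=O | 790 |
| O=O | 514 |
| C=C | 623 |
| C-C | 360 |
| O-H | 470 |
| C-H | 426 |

Reaction 2, by 1074 kJ

Reaction 1:
  Bonds broken (reactants):
    C-H: 4 × 426 = 1704
    C=C: 1 × 623 = 623
    O=O: 3 × 514 = 1542
    Σ(broken) = 3869 kJ
  Bonds formed (products):
    C=O: 4 × 790 = 3160
    O-H: 4 × 470 = 1880
    Σ(formed) = 5040 kJ
  ΔH_1 = 3869 − 5040 = −1171 kJ
Reaction 2:
  Bonds broken (reactants):
    C-C: 2 × 360 = 720
    C-H: 8 × 426 = 3408
    C=C: 1 × 623 = 623
    O=O: 6 × 514 = 3084
    Σ(broken) = 7835 kJ
  Bonds formed (products):
    C=O: 8 × 790 = 6320
    O-H: 8 × 470 = 3760
    Σ(formed) = 10080 kJ
  ΔH_2 = 7835 − 10080 = −2245 kJ
ΔH_1 − ΔH_2 = +1074 kJ, so reaction 2 has the more negative ΔH; |ΔH_1 − ΔH_2| = 1074 kJ.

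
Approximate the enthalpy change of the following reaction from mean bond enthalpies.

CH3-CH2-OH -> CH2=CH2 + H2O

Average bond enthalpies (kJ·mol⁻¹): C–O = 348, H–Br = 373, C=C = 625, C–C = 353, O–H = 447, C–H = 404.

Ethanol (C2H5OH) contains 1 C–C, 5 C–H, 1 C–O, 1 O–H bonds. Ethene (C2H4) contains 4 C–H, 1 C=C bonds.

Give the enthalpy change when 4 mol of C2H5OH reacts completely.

Bonds broken (reactants):
  C–C: 1 × 353 = 353
  C–H: 5 × 404 = 2020
  C–O: 1 × 348 = 348
  O–H: 1 × 447 = 447
  Σ(broken) = 3168 kJ
Bonds formed (products):
  C–H: 4 × 404 = 1616
  C=C: 1 × 625 = 625
  O–H: 2 × 447 = 894
  Σ(formed) = 3135 kJ
ΔH = Σ(broken) − Σ(formed) = 3168 − 3135 = +33 kJ
For 4× the reaction as written: 4 × (+33) = +132 kJ

ΔH = +132 kJ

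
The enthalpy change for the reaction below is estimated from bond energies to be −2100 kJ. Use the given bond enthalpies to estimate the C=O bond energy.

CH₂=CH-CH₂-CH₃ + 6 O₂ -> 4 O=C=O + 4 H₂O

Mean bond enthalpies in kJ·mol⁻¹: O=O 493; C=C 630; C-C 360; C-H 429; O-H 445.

D(C=O) ≈ 785 kJ/mol

Let D be the C=O bond energy.
Σ(broken) = 2×360 + 8×429 + 1×630 + 6×493 = 7740
Σ(formed) = 8×D + 8×445 = 3560 + 8D
ΔH = Σ(broken) − Σ(formed) = (7740) − (3560 + 8D) = +4180 − 8D
Setting this equal to −2100 kJ gives 8D = 6280, so D = 785 kJ/mol.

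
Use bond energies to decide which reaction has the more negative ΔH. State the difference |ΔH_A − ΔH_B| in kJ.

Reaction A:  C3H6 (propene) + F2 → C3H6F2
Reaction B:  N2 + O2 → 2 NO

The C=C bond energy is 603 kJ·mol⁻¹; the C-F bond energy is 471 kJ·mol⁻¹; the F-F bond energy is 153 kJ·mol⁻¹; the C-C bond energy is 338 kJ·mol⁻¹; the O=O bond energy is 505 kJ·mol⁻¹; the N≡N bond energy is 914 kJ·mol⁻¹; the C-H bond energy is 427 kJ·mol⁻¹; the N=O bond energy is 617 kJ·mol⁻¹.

Reaction A, by 709 kJ

Reaction A:
  Bonds broken (reactants):
    C-C: 1 × 338 = 338
    C-H: 6 × 427 = 2562
    C=C: 1 × 603 = 603
    F-F: 1 × 153 = 153
    Σ(broken) = 3656 kJ
  Bonds formed (products):
    C-C: 2 × 338 = 676
    C-F: 2 × 471 = 942
    C-H: 6 × 427 = 2562
    Σ(formed) = 4180 kJ
  ΔH_A = 3656 − 4180 = −524 kJ
Reaction B:
  Bonds broken (reactants):
    N≡N: 1 × 914 = 914
    O=O: 1 × 505 = 505
    Σ(broken) = 1419 kJ
  Bonds formed (products):
    N=O: 2 × 617 = 1234
    Σ(formed) = 1234 kJ
  ΔH_B = 1419 − 1234 = +185 kJ
ΔH_A − ΔH_B = −709 kJ, so reaction A has the more negative ΔH; |ΔH_A − ΔH_B| = 709 kJ.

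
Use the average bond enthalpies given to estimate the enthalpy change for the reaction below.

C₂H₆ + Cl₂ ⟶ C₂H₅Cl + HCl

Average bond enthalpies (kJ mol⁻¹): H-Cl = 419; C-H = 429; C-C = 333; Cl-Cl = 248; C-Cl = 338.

Bonds broken (reactants):
  C-C: 1 × 333 = 333
  C-H: 6 × 429 = 2574
  Cl-Cl: 1 × 248 = 248
  Σ(broken) = 3155 kJ
Bonds formed (products):
  C-C: 1 × 333 = 333
  C-Cl: 1 × 338 = 338
  C-H: 5 × 429 = 2145
  H-Cl: 1 × 419 = 419
  Σ(formed) = 3235 kJ
ΔH = Σ(broken) − Σ(formed) = 3155 − 3235 = −80 kJ

ΔH ≈ −80 kJ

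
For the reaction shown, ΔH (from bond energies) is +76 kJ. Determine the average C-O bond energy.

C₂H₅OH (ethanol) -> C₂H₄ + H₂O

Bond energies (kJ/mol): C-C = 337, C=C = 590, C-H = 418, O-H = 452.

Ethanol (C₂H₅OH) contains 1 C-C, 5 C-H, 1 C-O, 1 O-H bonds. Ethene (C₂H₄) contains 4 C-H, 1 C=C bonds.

D(C-O) ≈ 363 kJ/mol

Let D be the C-O bond energy.
Σ(broken) = 1×337 + 5×418 + 1×D + 1×452 = 2879 + D
Σ(formed) = 4×418 + 1×590 + 2×452 = 3166
ΔH = Σ(broken) − Σ(formed) = (2879 + D) − (3166) = −287 + D
Setting this equal to +76 kJ gives D = 363 kJ/mol.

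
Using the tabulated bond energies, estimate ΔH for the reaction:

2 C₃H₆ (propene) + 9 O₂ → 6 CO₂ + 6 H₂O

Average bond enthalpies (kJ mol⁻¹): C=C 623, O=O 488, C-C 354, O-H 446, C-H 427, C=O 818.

Bonds broken (reactants):
  C-C: 2 × 354 = 708
  C-H: 12 × 427 = 5124
  C=C: 2 × 623 = 1246
  O=O: 9 × 488 = 4392
  Σ(broken) = 11470 kJ
Bonds formed (products):
  C=O: 12 × 818 = 9816
  O-H: 12 × 446 = 5352
  Σ(formed) = 15168 kJ
ΔH = Σ(broken) − Σ(formed) = 11470 − 15168 = −3698 kJ

ΔH ≈ −3698 kJ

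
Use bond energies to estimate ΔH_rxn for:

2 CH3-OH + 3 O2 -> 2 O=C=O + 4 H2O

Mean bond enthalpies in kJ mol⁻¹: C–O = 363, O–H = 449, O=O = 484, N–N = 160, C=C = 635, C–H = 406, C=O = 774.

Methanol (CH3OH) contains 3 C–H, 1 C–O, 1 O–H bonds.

ΔH ≈ −1176 kJ

Bonds broken (reactants):
  C–H: 6 × 406 = 2436
  C–O: 2 × 363 = 726
  O–H: 2 × 449 = 898
  O=O: 3 × 484 = 1452
  Σ(broken) = 5512 kJ
Bonds formed (products):
  C=O: 4 × 774 = 3096
  O–H: 8 × 449 = 3592
  Σ(formed) = 6688 kJ
ΔH = Σ(broken) − Σ(formed) = 5512 − 6688 = −1176 kJ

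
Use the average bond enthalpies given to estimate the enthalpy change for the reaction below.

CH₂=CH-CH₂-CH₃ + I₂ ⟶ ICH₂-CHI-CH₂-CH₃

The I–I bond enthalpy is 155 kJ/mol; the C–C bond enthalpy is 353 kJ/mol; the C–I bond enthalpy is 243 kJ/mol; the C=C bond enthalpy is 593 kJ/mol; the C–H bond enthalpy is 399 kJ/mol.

Bonds broken (reactants):
  C–C: 2 × 353 = 706
  C–H: 8 × 399 = 3192
  C=C: 1 × 593 = 593
  I–I: 1 × 155 = 155
  Σ(broken) = 4646 kJ
Bonds formed (products):
  C–C: 3 × 353 = 1059
  C–H: 8 × 399 = 3192
  C–I: 2 × 243 = 486
  Σ(formed) = 4737 kJ
ΔH = Σ(broken) − Σ(formed) = 4646 − 4737 = −91 kJ

ΔH ≈ −91 kJ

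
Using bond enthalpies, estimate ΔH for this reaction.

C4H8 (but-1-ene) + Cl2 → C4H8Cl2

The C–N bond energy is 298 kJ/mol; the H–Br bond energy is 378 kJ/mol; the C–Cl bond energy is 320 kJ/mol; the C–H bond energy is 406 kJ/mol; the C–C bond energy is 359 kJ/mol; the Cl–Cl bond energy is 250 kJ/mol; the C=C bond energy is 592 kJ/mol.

ΔH ≈ −157 kJ

Bonds broken (reactants):
  C–C: 2 × 359 = 718
  C–H: 8 × 406 = 3248
  C=C: 1 × 592 = 592
  Cl–Cl: 1 × 250 = 250
  Σ(broken) = 4808 kJ
Bonds formed (products):
  C–C: 3 × 359 = 1077
  C–Cl: 2 × 320 = 640
  C–H: 8 × 406 = 3248
  Σ(formed) = 4965 kJ
ΔH = Σ(broken) − Σ(formed) = 4808 − 4965 = −157 kJ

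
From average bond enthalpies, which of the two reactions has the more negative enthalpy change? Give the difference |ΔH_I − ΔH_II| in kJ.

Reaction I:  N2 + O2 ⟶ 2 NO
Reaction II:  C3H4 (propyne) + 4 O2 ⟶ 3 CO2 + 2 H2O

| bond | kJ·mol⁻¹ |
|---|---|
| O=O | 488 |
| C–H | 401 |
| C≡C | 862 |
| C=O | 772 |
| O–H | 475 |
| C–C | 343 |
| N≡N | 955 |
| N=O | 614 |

Reaction II, by 1986 kJ

Reaction I:
  Bonds broken (reactants):
    N≡N: 1 × 955 = 955
    O=O: 1 × 488 = 488
    Σ(broken) = 1443 kJ
  Bonds formed (products):
    N=O: 2 × 614 = 1228
    Σ(formed) = 1228 kJ
  ΔH_I = 1443 − 1228 = +215 kJ
Reaction II:
  Bonds broken (reactants):
    C≡C: 1 × 862 = 862
    C–C: 1 × 343 = 343
    C–H: 4 × 401 = 1604
    O=O: 4 × 488 = 1952
    Σ(broken) = 4761 kJ
  Bonds formed (products):
    C=O: 6 × 772 = 4632
    O–H: 4 × 475 = 1900
    Σ(formed) = 6532 kJ
  ΔH_II = 4761 − 6532 = −1771 kJ
ΔH_I − ΔH_II = +1986 kJ, so reaction II has the more negative ΔH; |ΔH_I − ΔH_II| = 1986 kJ.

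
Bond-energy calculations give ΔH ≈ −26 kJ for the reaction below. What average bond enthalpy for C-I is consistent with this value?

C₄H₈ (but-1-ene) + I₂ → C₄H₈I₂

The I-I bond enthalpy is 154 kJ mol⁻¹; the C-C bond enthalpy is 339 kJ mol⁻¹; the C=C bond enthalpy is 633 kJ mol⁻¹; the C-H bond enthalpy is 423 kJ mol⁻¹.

Let D be the C-I bond energy.
Σ(broken) = 2×339 + 8×423 + 1×633 + 1×154 = 4849
Σ(formed) = 3×339 + 8×423 + 2×D = 4401 + 2D
ΔH = Σ(broken) − Σ(formed) = (4849) − (4401 + 2D) = +448 − 2D
Setting this equal to −26 kJ gives 2D = 474, so D = 237 kJ/mol.

D(C-I) ≈ 237 kJ/mol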